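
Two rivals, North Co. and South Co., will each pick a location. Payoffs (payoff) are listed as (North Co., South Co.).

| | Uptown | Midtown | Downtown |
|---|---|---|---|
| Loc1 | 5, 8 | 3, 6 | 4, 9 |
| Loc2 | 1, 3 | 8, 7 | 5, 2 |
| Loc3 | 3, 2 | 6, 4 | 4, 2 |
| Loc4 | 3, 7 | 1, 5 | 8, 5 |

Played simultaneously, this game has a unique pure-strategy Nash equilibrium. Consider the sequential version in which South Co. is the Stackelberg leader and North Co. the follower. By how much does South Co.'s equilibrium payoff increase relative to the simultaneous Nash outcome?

1

Solve by backward induction (South Co. leads).
- Uptown → North Co. plays Loc1 (best of 5, 1, 3, 3); South Co. gets 8.
- Midtown → North Co. plays Loc2 (best of 3, 8, 6, 1); South Co. gets 7.
- Downtown → North Co. plays Loc4 (best of 4, 5, 4, 8); South Co. gets 5.
Maximizing over 8, 7, 5, South Co. chooses Uptown. Subgame-perfect outcome: (Loc1, Uptown) with payoffs (5, 8).
For the simultaneous game, intersect best replies.
North Co.'s best replies: Uptown→Loc1; Midtown→Loc2; Downtown→Loc4.
South Co.'s best replies: Loc1→Downtown; Loc2→Midtown; Loc3→Midtown; Loc4→Uptown.
The unique mutual best reply is (Loc2, Midtown), giving (8, 7).
South Co.'s commitment gain: 8 − 7 = 1.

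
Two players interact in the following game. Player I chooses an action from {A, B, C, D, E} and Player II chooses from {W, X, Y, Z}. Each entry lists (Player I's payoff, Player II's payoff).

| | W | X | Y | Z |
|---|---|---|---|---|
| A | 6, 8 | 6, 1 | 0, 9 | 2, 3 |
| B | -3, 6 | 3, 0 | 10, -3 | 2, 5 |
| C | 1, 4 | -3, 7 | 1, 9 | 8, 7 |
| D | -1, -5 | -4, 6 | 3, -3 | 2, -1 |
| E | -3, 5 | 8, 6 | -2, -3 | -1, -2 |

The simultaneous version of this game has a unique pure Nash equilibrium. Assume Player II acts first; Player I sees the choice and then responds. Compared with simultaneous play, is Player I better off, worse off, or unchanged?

worse off

Work backward from Player I's decision.
- W: Player I compares 6, -3, 1, -1, -3 and picks A; Player II would get 8.
- X: Player I compares 6, 3, -3, -4, 8 and picks E; Player II would get 6.
- Y: Player I compares 0, 10, 1, 3, -2 and picks B; Player II would get -3.
- Z: Player I compares 2, 2, 8, 2, -1 and picks C; Player II would get 7.
Among 8, 6, -3, 7, the best is 8 at W. Subgame-perfect outcome: (A, W) with payoffs (6, 8).
Now find the simultaneous Nash equilibrium.
Player I's best replies: W→A; X→E; Y→B; Z→C.
Player II's best replies: A→Y; B→W; C→Y; D→X; E→X.
Only (E, X) has each player best-responding; Nash payoffs (8, 6).
Player I earns 6 sequentially versus 8 at the Nash outcome: worse off.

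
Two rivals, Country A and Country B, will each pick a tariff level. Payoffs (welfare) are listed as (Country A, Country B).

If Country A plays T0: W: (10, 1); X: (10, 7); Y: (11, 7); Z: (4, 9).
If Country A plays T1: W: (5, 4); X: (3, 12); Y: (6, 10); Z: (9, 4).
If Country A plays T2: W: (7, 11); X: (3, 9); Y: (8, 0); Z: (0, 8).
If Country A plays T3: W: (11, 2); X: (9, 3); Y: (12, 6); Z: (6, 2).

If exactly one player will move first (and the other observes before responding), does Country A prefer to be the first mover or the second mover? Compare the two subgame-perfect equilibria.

first

If Country A leads: Country B's best replies are T0→Z, T1→X, T2→W, T3→Y; Country A's induced payoffs 4, 3, 7, 12; outcome (T3, Y), payoffs (12, 6).
If Country B leads: Country A's best replies are W→T3, X→T0, Y→T3, Z→T1; Country B's induced payoffs 2, 7, 6, 4; outcome (T0, X), payoffs (10, 7).
Country A gets 12 moving first and 10 moving second, so Country A prefers to move first.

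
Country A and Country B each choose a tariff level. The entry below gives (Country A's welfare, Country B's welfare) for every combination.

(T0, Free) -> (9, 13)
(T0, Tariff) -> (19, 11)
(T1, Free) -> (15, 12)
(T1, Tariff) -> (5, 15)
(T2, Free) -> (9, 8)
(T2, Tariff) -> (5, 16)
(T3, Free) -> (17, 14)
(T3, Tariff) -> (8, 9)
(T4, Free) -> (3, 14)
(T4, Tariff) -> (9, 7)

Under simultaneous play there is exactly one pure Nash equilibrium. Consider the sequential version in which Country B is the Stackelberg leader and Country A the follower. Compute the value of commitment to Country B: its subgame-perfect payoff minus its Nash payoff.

Country A best-responds to each possible Country B move:
- Free: BR = T3, leader payoff 14.
- Tariff: BR = T0, leader payoff 11.
Country B's induced payoffs are 14, 11, so Country B commits to Free. Subgame-perfect outcome: (T3, Free) with payoffs (17, 14).
Now find the simultaneous Nash equilibrium.
Country A's best replies: Free→T3; Tariff→T0.
Country B's best replies: T0→Free; T1→Tariff; T2→Tariff; T3→Free; T4→Free.
Only (T3, Free) has each player best-responding; Nash payoffs (17, 14).
Country B's commitment gain: 14 − 14 = 0.

0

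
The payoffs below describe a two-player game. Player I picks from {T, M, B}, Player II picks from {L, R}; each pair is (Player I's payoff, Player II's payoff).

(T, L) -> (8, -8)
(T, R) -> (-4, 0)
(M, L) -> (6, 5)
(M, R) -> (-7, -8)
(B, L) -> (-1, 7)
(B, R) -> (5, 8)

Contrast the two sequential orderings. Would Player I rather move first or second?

If Player I leads: Player II's best replies are T→R, M→L, B→R; Player I's induced payoffs -4, 6, 5; outcome (M, L), payoffs (6, 5).
If Player II leads: Player I's best replies are L→T, R→B; Player II's induced payoffs -8, 8; outcome (B, R), payoffs (5, 8).
Player I gets 6 moving first and 5 moving second, so Player I prefers to move first.

first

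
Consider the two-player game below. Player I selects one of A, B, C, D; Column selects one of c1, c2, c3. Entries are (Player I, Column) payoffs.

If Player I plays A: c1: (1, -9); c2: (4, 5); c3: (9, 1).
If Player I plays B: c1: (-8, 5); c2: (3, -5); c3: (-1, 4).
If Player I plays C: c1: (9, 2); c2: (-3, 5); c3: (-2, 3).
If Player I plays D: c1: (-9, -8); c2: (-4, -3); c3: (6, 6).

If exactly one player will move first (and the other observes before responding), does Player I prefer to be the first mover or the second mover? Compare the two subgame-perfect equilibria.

If Player I leads: Column's best replies are A→c2, B→c1, C→c2, D→c3; Player I's induced payoffs 4, -8, -3, 6; outcome (D, c3), payoffs (6, 6).
If Column leads: Player I's best replies are c1→C, c2→A, c3→A; Column's induced payoffs 2, 5, 1; outcome (A, c2), payoffs (4, 5).
Player I gets 6 moving first and 4 moving second, so Player I prefers to move first.

first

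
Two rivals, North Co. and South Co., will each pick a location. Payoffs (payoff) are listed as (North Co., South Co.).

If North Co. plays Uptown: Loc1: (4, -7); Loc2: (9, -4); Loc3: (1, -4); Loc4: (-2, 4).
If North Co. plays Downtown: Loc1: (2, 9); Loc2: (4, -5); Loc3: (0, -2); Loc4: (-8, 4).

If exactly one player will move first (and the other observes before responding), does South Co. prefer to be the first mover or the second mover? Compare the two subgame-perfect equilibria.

If North Co. leads: South Co.'s best replies are Uptown→Loc4, Downtown→Loc1; North Co.'s induced payoffs -2, 2; outcome (Downtown, Loc1), payoffs (2, 9).
If South Co. leads: North Co.'s best replies are Loc1→Uptown, Loc2→Uptown, Loc3→Uptown, Loc4→Uptown; South Co.'s induced payoffs -7, -4, -4, 4; outcome (Uptown, Loc4), payoffs (-2, 4).
South Co. gets 4 moving first and 9 moving second, so South Co. prefers to move second.

second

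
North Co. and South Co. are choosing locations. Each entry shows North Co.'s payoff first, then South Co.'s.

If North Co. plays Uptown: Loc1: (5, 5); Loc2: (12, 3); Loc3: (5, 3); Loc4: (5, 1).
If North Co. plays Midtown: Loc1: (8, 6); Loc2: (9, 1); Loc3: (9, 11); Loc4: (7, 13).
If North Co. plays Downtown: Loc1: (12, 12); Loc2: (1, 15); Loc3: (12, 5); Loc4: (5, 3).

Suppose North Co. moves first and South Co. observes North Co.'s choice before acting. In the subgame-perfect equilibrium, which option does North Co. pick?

South Co. best-responds to each possible North Co. move:
- Uptown → South Co. plays Loc1 (best of 5, 3, 3, 1); North Co. gets 5.
- Midtown → South Co. plays Loc4 (best of 6, 1, 11, 13); North Co. gets 7.
- Downtown → South Co. plays Loc2 (best of 12, 15, 5, 3); North Co. gets 1.
Maximizing over 5, 7, 1, North Co. chooses Midtown. Subgame-perfect outcome: (Midtown, Loc4) with payoffs (7, 13).

Midtown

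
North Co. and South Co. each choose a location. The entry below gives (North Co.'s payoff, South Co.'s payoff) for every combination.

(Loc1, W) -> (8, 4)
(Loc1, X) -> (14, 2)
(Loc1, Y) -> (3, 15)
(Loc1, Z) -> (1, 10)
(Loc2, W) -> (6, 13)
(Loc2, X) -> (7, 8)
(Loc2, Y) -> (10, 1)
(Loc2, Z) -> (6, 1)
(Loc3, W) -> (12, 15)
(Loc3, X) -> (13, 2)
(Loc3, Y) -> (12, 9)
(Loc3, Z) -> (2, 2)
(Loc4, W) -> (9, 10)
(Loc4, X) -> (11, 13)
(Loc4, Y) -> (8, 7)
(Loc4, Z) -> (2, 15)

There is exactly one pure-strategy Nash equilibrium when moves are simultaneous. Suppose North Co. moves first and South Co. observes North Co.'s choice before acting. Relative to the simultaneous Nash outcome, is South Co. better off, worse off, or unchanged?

Solve by backward induction (North Co. leads).
- Loc1: South Co. compares 4, 2, 15, 10 and picks Y; North Co. would get 3.
- Loc2: South Co. compares 13, 8, 1, 1 and picks W; North Co. would get 6.
- Loc3: South Co. compares 15, 2, 9, 2 and picks W; North Co. would get 12.
- Loc4: South Co. compares 10, 13, 7, 15 and picks Z; North Co. would get 2.
North Co.'s induced payoffs are 3, 6, 12, 2, so North Co. commits to Loc3. Subgame-perfect outcome: (Loc3, W) with payoffs (12, 15).
Under simultaneous play:
North Co.'s best replies: W→Loc3; X→Loc1; Y→Loc3; Z→Loc2.
South Co.'s best replies: Loc1→Y; Loc2→W; Loc3→W; Loc4→Z.
Only (Loc3, W) has each player best-responding; Nash payoffs (12, 15).
South Co. earns 15 sequentially versus 15 at the Nash outcome: unchanged.

unchanged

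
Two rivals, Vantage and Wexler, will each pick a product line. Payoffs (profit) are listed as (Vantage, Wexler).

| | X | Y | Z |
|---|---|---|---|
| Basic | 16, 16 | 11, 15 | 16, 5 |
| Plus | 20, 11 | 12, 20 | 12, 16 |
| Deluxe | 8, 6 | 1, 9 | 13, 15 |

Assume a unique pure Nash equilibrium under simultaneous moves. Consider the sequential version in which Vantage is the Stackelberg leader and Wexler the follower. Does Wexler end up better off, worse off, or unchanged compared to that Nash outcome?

Wexler best-responds to each possible Vantage move:
- Basic: Wexler compares 16, 15, 5 and picks X; Vantage would get 16.
- Plus: Wexler compares 11, 20, 16 and picks Y; Vantage would get 12.
- Deluxe: Wexler compares 6, 9, 15 and picks Z; Vantage would get 13.
Maximizing over 16, 12, 13, Vantage chooses Basic. Subgame-perfect outcome: (Basic, X) with payoffs (16, 16).
For the simultaneous game, intersect best replies.
Vantage's best replies: X→Plus; Y→Plus; Z→Basic.
Wexler's best replies: Basic→X; Plus→Y; Deluxe→Z.
The unique mutual best reply is (Plus, Y), giving (12, 20).
Wexler earns 16 sequentially versus 20 at the Nash outcome: worse off.

worse off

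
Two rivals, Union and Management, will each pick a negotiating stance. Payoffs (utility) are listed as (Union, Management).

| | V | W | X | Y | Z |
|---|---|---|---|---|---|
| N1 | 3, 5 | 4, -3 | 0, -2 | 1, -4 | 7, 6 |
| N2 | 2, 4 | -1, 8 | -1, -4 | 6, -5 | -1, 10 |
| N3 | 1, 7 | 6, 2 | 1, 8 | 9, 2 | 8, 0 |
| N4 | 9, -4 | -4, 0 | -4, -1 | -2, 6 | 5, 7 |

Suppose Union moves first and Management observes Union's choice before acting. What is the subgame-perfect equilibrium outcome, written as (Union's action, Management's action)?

Management best-responds to each possible Union move:
- N1 → Management plays Z (best of 5, -3, -2, -4, 6); Union gets 7.
- N2 → Management plays Z (best of 4, 8, -4, -5, 10); Union gets -1.
- N3 → Management plays X (best of 7, 2, 8, 2, 0); Union gets 1.
- N4 → Management plays Z (best of -4, 0, -1, 6, 7); Union gets 5.
Union's induced payoffs are 7, -1, 1, 5, so Union commits to N1. Subgame-perfect outcome: (N1, Z) with payoffs (7, 6).

(N1, Z)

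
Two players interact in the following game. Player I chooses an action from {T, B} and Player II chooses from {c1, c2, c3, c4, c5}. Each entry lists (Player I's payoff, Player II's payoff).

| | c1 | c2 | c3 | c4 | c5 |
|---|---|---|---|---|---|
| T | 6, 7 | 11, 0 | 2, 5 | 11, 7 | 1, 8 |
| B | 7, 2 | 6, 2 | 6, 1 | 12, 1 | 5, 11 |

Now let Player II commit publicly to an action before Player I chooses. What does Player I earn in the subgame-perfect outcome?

5

Work backward from Player I's decision.
- c1: BR = B, leader payoff 2.
- c2: BR = T, leader payoff 0.
- c3: BR = B, leader payoff 1.
- c4: BR = B, leader payoff 1.
- c5: BR = B, leader payoff 11.
Player II's induced payoffs are 2, 0, 1, 1, 11, so Player II commits to c5. Subgame-perfect outcome: (B, c5) with payoffs (5, 11).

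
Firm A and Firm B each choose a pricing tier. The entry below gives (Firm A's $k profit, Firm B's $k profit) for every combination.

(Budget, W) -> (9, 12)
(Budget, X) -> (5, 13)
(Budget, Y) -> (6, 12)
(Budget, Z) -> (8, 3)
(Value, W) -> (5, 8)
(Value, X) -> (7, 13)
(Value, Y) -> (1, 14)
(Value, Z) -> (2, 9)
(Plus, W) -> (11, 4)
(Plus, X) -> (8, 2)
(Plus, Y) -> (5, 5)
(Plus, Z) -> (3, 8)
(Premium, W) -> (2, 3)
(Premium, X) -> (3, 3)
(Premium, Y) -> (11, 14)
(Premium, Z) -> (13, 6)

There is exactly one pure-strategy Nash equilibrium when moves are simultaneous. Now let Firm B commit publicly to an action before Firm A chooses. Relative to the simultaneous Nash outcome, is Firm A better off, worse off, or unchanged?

Backward induction with Firm B moving first.
- W → Firm A plays Plus (best of 9, 5, 11, 2); Firm B gets 4.
- X → Firm A plays Plus (best of 5, 7, 8, 3); Firm B gets 2.
- Y → Firm A plays Premium (best of 6, 1, 5, 11); Firm B gets 14.
- Z → Firm A plays Premium (best of 8, 2, 3, 13); Firm B gets 6.
Firm B's induced payoffs are 4, 2, 14, 6, so Firm B commits to Y. Subgame-perfect outcome: (Premium, Y) with payoffs (11, 14).
Under simultaneous play:
Firm A's best replies: W→Plus; X→Plus; Y→Premium; Z→Premium.
Firm B's best replies: Budget→X; Value→Y; Plus→Z; Premium→Y.
The unique mutual best reply is (Premium, Y), giving (11, 14).
Firm A earns 11 sequentially versus 11 at the Nash outcome: unchanged.

unchanged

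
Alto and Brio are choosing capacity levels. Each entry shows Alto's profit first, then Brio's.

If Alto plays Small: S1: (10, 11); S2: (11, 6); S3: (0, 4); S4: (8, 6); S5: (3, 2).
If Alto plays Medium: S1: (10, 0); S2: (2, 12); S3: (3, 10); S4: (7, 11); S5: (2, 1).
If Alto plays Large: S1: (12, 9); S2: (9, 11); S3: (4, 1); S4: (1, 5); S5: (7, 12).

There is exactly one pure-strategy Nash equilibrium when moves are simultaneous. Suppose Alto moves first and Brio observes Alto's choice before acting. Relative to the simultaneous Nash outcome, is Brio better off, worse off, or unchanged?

worse off

Solve by backward induction (Alto leads).
- Small: BR = S1, leader payoff 10.
- Medium: BR = S2, leader payoff 2.
- Large: BR = S5, leader payoff 7.
Among 10, 2, 7, the best is 10 at Small. Subgame-perfect outcome: (Small, S1) with payoffs (10, 11).
Now find the simultaneous Nash equilibrium.
Alto's best replies: S1→Large; S2→Small; S3→Large; S4→Small; S5→Large.
Brio's best replies: Small→S1; Medium→S2; Large→S5.
Only (Large, S5) has each player best-responding; Nash payoffs (7, 12).
Brio earns 11 sequentially versus 12 at the Nash outcome: worse off.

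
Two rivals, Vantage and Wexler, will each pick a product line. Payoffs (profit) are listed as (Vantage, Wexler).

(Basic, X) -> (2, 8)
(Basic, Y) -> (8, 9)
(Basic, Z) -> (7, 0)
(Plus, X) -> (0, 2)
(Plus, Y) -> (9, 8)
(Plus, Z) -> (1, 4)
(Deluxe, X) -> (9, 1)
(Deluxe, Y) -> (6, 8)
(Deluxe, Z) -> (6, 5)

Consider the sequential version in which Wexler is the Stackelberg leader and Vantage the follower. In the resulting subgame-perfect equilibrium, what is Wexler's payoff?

Backward induction with Wexler moving first.
- X: BR = Deluxe, leader payoff 1.
- Y: BR = Plus, leader payoff 8.
- Z: BR = Basic, leader payoff 0.
Maximizing over 1, 8, 0, Wexler chooses Y. Subgame-perfect outcome: (Plus, Y) with payoffs (9, 8).

8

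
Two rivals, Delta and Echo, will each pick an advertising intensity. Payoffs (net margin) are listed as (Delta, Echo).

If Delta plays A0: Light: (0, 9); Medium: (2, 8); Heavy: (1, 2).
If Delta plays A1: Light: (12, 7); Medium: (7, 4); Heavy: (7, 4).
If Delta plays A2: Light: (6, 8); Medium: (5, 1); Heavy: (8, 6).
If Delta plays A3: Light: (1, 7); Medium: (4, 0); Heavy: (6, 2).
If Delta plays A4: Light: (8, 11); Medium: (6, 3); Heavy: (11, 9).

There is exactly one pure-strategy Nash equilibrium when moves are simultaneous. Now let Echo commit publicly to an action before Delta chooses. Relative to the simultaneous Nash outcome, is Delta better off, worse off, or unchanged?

worse off

Work backward from Delta's decision.
- Light: Delta compares 0, 12, 6, 1, 8 and picks A1; Echo would get 7.
- Medium: Delta compares 2, 7, 5, 4, 6 and picks A1; Echo would get 4.
- Heavy: Delta compares 1, 7, 8, 6, 11 and picks A4; Echo would get 9.
Maximizing over 7, 4, 9, Echo chooses Heavy. Subgame-perfect outcome: (A4, Heavy) with payoffs (11, 9).
Now find the simultaneous Nash equilibrium.
Delta's best replies: Light→A1; Medium→A1; Heavy→A4.
Echo's best replies: A0→Light; A1→Light; A2→Light; A3→Light; A4→Light.
Only (A1, Light) has each player best-responding; Nash payoffs (12, 7).
Delta earns 11 sequentially versus 12 at the Nash outcome: worse off.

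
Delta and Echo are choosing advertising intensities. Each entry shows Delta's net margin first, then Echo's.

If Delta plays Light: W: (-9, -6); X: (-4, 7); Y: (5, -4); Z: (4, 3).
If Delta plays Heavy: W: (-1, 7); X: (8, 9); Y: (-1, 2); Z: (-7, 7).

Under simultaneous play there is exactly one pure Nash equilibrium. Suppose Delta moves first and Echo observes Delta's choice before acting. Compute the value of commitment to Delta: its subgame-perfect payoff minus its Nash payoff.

Solve by backward induction (Delta leads).
- Light: Echo compares -6, 7, -4, 3 and picks X; Delta would get -4.
- Heavy: Echo compares 7, 9, 2, 7 and picks X; Delta would get 8.
Maximizing over -4, 8, Delta chooses Heavy. Subgame-perfect outcome: (Heavy, X) with payoffs (8, 9).
Under simultaneous play:
Delta's best replies: W→Heavy; X→Heavy; Y→Light; Z→Light.
Echo's best replies: Light→X; Heavy→X.
The unique mutual best reply is (Heavy, X), giving (8, 9).
Delta's commitment gain: 8 − 8 = 0.

0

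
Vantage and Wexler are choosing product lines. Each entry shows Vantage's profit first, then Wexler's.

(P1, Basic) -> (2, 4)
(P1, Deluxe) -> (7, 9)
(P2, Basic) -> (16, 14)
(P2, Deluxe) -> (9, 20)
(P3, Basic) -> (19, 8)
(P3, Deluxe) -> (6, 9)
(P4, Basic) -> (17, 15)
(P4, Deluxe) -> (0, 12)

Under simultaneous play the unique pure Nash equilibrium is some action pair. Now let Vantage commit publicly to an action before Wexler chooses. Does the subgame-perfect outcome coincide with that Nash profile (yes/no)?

Solve by backward induction (Vantage leads).
- P1: BR = Deluxe, leader payoff 7.
- P2: BR = Deluxe, leader payoff 9.
- P3: BR = Deluxe, leader payoff 6.
- P4: BR = Basic, leader payoff 17.
Maximizing over 7, 9, 6, 17, Vantage chooses P4. Subgame-perfect outcome: (P4, Basic) with payoffs (17, 15).
Under simultaneous play:
Vantage's best replies: Basic→P3; Deluxe→P2.
Wexler's best replies: P1→Deluxe; P2→Deluxe; P3→Deluxe; P4→Basic.
The unique mutual best reply is (P2, Deluxe), giving (9, 20).
Sequential outcome (P4, Basic) differs from the Nash profile (P2, Deluxe).

no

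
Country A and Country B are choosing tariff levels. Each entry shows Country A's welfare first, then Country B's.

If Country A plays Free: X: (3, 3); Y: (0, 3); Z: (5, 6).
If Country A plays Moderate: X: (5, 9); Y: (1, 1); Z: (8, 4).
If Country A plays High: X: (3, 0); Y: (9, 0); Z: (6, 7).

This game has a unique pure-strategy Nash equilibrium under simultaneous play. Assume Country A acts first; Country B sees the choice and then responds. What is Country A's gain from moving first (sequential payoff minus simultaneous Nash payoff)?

Solve by backward induction (Country A leads).
- Free: Country B compares 3, 3, 6 and picks Z; Country A would get 5.
- Moderate: Country B compares 9, 1, 4 and picks X; Country A would get 5.
- High: Country B compares 0, 0, 7 and picks Z; Country A would get 6.
Country A's induced payoffs are 5, 5, 6, so Country A commits to High. Subgame-perfect outcome: (High, Z) with payoffs (6, 7).
For the simultaneous game, intersect best replies.
Country A's best replies: X→Moderate; Y→High; Z→Moderate.
Country B's best replies: Free→Z; Moderate→X; High→Z.
Only (Moderate, X) has each player best-responding; Nash payoffs (5, 9).
Country A's commitment gain: 6 − 5 = 1.

1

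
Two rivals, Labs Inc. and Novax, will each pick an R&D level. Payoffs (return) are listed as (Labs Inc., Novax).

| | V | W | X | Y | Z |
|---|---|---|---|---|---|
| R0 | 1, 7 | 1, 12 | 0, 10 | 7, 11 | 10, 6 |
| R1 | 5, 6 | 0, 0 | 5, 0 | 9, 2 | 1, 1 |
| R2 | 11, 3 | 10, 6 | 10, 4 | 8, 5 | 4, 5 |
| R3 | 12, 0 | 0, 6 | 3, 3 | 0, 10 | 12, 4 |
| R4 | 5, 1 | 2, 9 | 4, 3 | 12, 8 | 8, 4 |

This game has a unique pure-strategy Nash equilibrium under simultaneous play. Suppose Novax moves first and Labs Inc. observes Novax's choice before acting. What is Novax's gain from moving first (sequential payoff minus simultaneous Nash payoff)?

2

Backward induction with Novax moving first.
- V: Labs Inc. compares 1, 5, 11, 12, 5 and picks R3; Novax would get 0.
- W: Labs Inc. compares 1, 0, 10, 0, 2 and picks R2; Novax would get 6.
- X: Labs Inc. compares 0, 5, 10, 3, 4 and picks R2; Novax would get 4.
- Y: Labs Inc. compares 7, 9, 8, 0, 12 and picks R4; Novax would get 8.
- Z: Labs Inc. compares 10, 1, 4, 12, 8 and picks R3; Novax would get 4.
Among 0, 6, 4, 8, 4, the best is 8 at Y. Subgame-perfect outcome: (R4, Y) with payoffs (12, 8).
Now find the simultaneous Nash equilibrium.
Labs Inc.'s best replies: V→R3; W→R2; X→R2; Y→R4; Z→R3.
Novax's best replies: R0→W; R1→V; R2→W; R3→Y; R4→W.
The unique mutual best reply is (R2, W), giving (10, 6).
Novax's commitment gain: 8 − 6 = 2.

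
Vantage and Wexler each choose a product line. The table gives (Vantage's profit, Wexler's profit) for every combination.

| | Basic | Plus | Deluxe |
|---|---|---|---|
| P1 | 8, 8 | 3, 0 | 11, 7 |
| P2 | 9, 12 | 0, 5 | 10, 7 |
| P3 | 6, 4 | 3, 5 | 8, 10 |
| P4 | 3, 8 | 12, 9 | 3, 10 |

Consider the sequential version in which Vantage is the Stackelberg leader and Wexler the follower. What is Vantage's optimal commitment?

Solve by backward induction (Vantage leads).
- P1: BR = Basic, leader payoff 8.
- P2: BR = Basic, leader payoff 9.
- P3: BR = Deluxe, leader payoff 8.
- P4: BR = Deluxe, leader payoff 3.
Among 8, 9, 8, 3, the best is 9 at P2. Subgame-perfect outcome: (P2, Basic) with payoffs (9, 12).

P2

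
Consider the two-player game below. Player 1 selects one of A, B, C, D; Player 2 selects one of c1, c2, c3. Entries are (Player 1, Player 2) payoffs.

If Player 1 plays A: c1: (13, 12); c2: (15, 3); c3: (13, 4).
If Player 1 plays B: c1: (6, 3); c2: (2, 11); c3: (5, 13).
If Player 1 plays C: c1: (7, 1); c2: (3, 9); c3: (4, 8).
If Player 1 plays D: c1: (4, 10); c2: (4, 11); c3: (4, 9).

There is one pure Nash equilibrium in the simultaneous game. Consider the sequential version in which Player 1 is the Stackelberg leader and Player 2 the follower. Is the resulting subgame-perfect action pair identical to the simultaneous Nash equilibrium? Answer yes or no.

Work backward from Player 2's decision.
- A: BR = c1, leader payoff 13.
- B: BR = c3, leader payoff 5.
- C: BR = c2, leader payoff 3.
- D: BR = c2, leader payoff 4.
Maximizing over 13, 5, 3, 4, Player 1 chooses A. Subgame-perfect outcome: (A, c1) with payoffs (13, 12).
Under simultaneous play:
Player 1's best replies: c1→A; c2→A; c3→A.
Player 2's best replies: A→c1; B→c3; C→c2; D→c2.
Only (A, c1) has each player best-responding; Nash payoffs (13, 12).
Sequential outcome (A, c1) coincides with the Nash profile (A, c1).

yes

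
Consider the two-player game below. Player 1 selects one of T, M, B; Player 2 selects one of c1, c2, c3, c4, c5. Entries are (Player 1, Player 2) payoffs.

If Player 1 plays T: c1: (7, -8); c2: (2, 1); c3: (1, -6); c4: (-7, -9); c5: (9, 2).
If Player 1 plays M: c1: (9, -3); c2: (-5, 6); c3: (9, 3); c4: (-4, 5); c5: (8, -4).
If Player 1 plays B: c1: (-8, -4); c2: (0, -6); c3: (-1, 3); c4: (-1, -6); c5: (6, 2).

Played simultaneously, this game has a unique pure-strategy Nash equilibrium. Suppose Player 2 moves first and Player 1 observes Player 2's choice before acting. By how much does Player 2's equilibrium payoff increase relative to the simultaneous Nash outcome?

Player 1 best-responds to each possible Player 2 move:
- c1 → Player 1 plays M (best of 7, 9, -8); Player 2 gets -3.
- c2 → Player 1 plays T (best of 2, -5, 0); Player 2 gets 1.
- c3 → Player 1 plays M (best of 1, 9, -1); Player 2 gets 3.
- c4 → Player 1 plays B (best of -7, -4, -1); Player 2 gets -6.
- c5 → Player 1 plays T (best of 9, 8, 6); Player 2 gets 2.
Maximizing over -3, 1, 3, -6, 2, Player 2 chooses c3. Subgame-perfect outcome: (M, c3) with payoffs (9, 3).
Under simultaneous play:
Player 1's best replies: c1→M; c2→T; c3→M; c4→B; c5→T.
Player 2's best replies: T→c5; M→c2; B→c3.
Only (T, c5) has each player best-responding; Nash payoffs (9, 2).
Player 2's commitment gain: 3 − 2 = 1.

1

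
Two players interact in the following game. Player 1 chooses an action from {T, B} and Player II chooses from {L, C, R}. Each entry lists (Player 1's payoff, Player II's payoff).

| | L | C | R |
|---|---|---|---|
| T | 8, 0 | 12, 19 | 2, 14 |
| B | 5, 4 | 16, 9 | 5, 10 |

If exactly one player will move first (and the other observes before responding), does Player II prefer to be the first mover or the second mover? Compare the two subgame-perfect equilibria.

second

If Player 1 leads: Player II's best replies are T→C, B→R; Player 1's induced payoffs 12, 5; outcome (T, C), payoffs (12, 19).
If Player II leads: Player 1's best replies are L→T, C→B, R→B; Player II's induced payoffs 0, 9, 10; outcome (B, R), payoffs (5, 10).
Player II gets 10 moving first and 19 moving second, so Player II prefers to move second.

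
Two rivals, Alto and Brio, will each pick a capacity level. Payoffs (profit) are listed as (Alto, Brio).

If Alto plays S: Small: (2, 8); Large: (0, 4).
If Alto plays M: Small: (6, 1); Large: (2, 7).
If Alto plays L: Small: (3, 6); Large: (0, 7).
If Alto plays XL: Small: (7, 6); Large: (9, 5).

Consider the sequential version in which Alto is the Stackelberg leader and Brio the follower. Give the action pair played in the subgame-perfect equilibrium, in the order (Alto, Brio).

(XL, Small)

Backward induction with Alto moving first.
- S: Brio compares 8, 4 and picks Small; Alto would get 2.
- M: Brio compares 1, 7 and picks Large; Alto would get 2.
- L: Brio compares 6, 7 and picks Large; Alto would get 0.
- XL: Brio compares 6, 5 and picks Small; Alto would get 7.
Among 2, 2, 0, 7, the best is 7 at XL. Subgame-perfect outcome: (XL, Small) with payoffs (7, 6).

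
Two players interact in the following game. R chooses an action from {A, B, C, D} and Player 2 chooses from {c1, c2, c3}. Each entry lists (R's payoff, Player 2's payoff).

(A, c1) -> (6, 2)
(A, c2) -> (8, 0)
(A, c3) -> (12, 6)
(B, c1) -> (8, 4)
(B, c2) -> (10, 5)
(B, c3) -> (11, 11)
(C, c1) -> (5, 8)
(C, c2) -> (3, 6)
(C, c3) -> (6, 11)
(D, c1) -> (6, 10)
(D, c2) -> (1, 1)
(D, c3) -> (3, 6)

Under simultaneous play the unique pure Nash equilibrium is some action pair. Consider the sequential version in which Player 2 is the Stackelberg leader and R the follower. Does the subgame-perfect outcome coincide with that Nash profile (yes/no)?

Backward induction with Player 2 moving first.
- c1 → R plays B (best of 6, 8, 5, 6); Player 2 gets 4.
- c2 → R plays B (best of 8, 10, 3, 1); Player 2 gets 5.
- c3 → R plays A (best of 12, 11, 6, 3); Player 2 gets 6.
Player 2's induced payoffs are 4, 5, 6, so Player 2 commits to c3. Subgame-perfect outcome: (A, c3) with payoffs (12, 6).
Now find the simultaneous Nash equilibrium.
R's best replies: c1→B; c2→B; c3→A.
Player 2's best replies: A→c3; B→c3; C→c3; D→c1.
The unique mutual best reply is (A, c3), giving (12, 6).
Sequential outcome (A, c3) coincides with the Nash profile (A, c3).

yes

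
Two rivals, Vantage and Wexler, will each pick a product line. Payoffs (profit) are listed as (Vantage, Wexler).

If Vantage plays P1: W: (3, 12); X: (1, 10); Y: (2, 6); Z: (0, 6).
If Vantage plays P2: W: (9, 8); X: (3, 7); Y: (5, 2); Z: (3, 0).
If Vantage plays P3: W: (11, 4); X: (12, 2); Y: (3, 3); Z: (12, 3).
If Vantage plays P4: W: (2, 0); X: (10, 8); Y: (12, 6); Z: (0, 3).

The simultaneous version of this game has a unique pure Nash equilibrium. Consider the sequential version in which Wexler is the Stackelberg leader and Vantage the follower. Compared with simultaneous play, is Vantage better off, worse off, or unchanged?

better off

Backward induction with Wexler moving first.
- W → Vantage plays P3 (best of 3, 9, 11, 2); Wexler gets 4.
- X → Vantage plays P3 (best of 1, 3, 12, 10); Wexler gets 2.
- Y → Vantage plays P4 (best of 2, 5, 3, 12); Wexler gets 6.
- Z → Vantage plays P3 (best of 0, 3, 12, 0); Wexler gets 3.
Wexler's induced payoffs are 4, 2, 6, 3, so Wexler commits to Y. Subgame-perfect outcome: (P4, Y) with payoffs (12, 6).
For the simultaneous game, intersect best replies.
Vantage's best replies: W→P3; X→P3; Y→P4; Z→P3.
Wexler's best replies: P1→W; P2→W; P3→W; P4→X.
Only (P3, W) has each player best-responding; Nash payoffs (11, 4).
Vantage earns 12 sequentially versus 11 at the Nash outcome: better off.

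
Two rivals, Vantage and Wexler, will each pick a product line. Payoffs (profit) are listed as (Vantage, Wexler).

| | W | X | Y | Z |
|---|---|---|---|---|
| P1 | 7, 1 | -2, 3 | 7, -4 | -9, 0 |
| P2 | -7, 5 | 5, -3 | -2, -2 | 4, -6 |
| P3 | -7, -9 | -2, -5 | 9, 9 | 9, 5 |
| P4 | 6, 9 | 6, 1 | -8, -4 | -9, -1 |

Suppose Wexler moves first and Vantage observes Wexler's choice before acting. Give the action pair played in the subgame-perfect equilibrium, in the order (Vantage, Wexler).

Vantage best-responds to each possible Wexler move:
- W: BR = P1, leader payoff 1.
- X: BR = P4, leader payoff 1.
- Y: BR = P3, leader payoff 9.
- Z: BR = P3, leader payoff 5.
Among 1, 1, 9, 5, the best is 9 at Y. Subgame-perfect outcome: (P3, Y) with payoffs (9, 9).

(P3, Y)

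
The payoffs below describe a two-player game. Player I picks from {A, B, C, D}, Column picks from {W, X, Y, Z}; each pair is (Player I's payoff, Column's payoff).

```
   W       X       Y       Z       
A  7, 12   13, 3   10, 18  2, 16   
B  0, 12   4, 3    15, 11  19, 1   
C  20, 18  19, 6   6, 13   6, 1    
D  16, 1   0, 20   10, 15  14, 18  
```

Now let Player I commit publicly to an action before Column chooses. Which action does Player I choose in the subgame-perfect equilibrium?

C

Work backward from Column's decision.
- A: Column compares 12, 3, 18, 16 and picks Y; Player I would get 10.
- B: Column compares 12, 3, 11, 1 and picks W; Player I would get 0.
- C: Column compares 18, 6, 13, 1 and picks W; Player I would get 20.
- D: Column compares 1, 20, 15, 18 and picks X; Player I would get 0.
Player I's induced payoffs are 10, 0, 20, 0, so Player I commits to C. Subgame-perfect outcome: (C, W) with payoffs (20, 18).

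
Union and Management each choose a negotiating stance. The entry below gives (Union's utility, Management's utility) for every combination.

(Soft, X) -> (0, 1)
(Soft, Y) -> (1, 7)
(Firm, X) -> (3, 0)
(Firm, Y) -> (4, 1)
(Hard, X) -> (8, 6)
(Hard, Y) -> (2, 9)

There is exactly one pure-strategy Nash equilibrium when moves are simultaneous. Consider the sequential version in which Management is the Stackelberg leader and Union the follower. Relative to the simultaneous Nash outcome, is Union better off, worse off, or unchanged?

better off

Union best-responds to each possible Management move:
- X: Union compares 0, 3, 8 and picks Hard; Management would get 6.
- Y: Union compares 1, 4, 2 and picks Firm; Management would get 1.
Among 6, 1, the best is 6 at X. Subgame-perfect outcome: (Hard, X) with payoffs (8, 6).
Now find the simultaneous Nash equilibrium.
Union's best replies: X→Hard; Y→Firm.
Management's best replies: Soft→Y; Firm→Y; Hard→Y.
Only (Firm, Y) has each player best-responding; Nash payoffs (4, 1).
Union earns 8 sequentially versus 4 at the Nash outcome: better off.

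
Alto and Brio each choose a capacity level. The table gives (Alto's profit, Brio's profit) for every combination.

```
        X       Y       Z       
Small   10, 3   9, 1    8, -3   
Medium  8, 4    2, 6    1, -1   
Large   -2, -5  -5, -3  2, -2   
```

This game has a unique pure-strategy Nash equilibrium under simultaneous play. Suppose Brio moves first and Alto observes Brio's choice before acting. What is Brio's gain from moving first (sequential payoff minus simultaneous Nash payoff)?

Backward induction with Brio moving first.
- X: Alto compares 10, 8, -2 and picks Small; Brio would get 3.
- Y: Alto compares 9, 2, -5 and picks Small; Brio would get 1.
- Z: Alto compares 8, 1, 2 and picks Small; Brio would get -3.
Among 3, 1, -3, the best is 3 at X. Subgame-perfect outcome: (Small, X) with payoffs (10, 3).
Now find the simultaneous Nash equilibrium.
Alto's best replies: X→Small; Y→Small; Z→Small.
Brio's best replies: Small→X; Medium→Y; Large→Z.
Only (Small, X) has each player best-responding; Nash payoffs (10, 3).
Brio's commitment gain: 3 − 3 = 0.

0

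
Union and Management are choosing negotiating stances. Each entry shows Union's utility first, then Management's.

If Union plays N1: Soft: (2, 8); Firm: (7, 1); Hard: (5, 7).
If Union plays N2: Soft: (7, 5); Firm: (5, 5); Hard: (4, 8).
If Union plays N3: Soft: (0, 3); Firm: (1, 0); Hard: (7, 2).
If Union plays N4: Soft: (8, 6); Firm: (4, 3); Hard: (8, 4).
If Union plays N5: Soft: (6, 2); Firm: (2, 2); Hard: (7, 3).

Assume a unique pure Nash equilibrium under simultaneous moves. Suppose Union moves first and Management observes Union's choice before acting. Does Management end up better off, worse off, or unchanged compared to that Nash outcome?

Backward induction with Union moving first.
- N1: Management compares 8, 1, 7 and picks Soft; Union would get 2.
- N2: Management compares 5, 5, 8 and picks Hard; Union would get 4.
- N3: Management compares 3, 0, 2 and picks Soft; Union would get 0.
- N4: Management compares 6, 3, 4 and picks Soft; Union would get 8.
- N5: Management compares 2, 2, 3 and picks Hard; Union would get 7.
Union's induced payoffs are 2, 4, 0, 8, 7, so Union commits to N4. Subgame-perfect outcome: (N4, Soft) with payoffs (8, 6).
Under simultaneous play:
Union's best replies: Soft→N4; Firm→N1; Hard→N4.
Management's best replies: N1→Soft; N2→Hard; N3→Soft; N4→Soft; N5→Hard.
The unique mutual best reply is (N4, Soft), giving (8, 6).
Management earns 6 sequentially versus 6 at the Nash outcome: unchanged.

unchanged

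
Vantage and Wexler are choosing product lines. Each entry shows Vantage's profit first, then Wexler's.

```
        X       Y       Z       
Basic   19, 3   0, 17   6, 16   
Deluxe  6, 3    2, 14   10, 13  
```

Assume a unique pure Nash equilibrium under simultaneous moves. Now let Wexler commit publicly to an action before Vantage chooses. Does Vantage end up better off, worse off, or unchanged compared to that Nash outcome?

Work backward from Vantage's decision.
- X: Vantage compares 19, 6 and picks Basic; Wexler would get 3.
- Y: Vantage compares 0, 2 and picks Deluxe; Wexler would get 14.
- Z: Vantage compares 6, 10 and picks Deluxe; Wexler would get 13.
Among 3, 14, 13, the best is 14 at Y. Subgame-perfect outcome: (Deluxe, Y) with payoffs (2, 14).
Under simultaneous play:
Vantage's best replies: X→Basic; Y→Deluxe; Z→Deluxe.
Wexler's best replies: Basic→Y; Deluxe→Y.
The unique mutual best reply is (Deluxe, Y), giving (2, 14).
Vantage earns 2 sequentially versus 2 at the Nash outcome: unchanged.

unchanged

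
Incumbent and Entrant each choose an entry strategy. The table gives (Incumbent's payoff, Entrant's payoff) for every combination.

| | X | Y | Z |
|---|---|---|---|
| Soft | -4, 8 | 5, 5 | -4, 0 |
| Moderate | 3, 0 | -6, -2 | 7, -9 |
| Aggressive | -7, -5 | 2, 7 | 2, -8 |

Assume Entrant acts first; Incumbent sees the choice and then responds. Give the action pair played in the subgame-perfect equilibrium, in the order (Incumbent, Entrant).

Solve by backward induction (Entrant leads).
- X: BR = Moderate, leader payoff 0.
- Y: BR = Soft, leader payoff 5.
- Z: BR = Moderate, leader payoff -9.
Among 0, 5, -9, the best is 5 at Y. Subgame-perfect outcome: (Soft, Y) with payoffs (5, 5).

(Soft, Y)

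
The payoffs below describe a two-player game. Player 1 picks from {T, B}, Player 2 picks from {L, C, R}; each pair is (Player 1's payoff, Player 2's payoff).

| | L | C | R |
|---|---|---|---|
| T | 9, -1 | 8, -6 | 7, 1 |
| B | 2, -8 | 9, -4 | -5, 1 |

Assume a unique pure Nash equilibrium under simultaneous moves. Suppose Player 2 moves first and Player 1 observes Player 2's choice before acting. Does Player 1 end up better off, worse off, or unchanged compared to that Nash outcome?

unchanged

Backward induction with Player 2 moving first.
- L: BR = T, leader payoff -1.
- C: BR = B, leader payoff -4.
- R: BR = T, leader payoff 1.
Maximizing over -1, -4, 1, Player 2 chooses R. Subgame-perfect outcome: (T, R) with payoffs (7, 1).
Now find the simultaneous Nash equilibrium.
Player 1's best replies: L→T; C→B; R→T.
Player 2's best replies: T→R; B→R.
The unique mutual best reply is (T, R), giving (7, 1).
Player 1 earns 7 sequentially versus 7 at the Nash outcome: unchanged.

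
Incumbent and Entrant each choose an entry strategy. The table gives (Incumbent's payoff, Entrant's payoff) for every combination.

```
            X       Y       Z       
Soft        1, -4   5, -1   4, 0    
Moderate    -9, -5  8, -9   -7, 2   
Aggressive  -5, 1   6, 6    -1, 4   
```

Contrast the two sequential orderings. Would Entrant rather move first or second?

If Incumbent leads: Entrant's best replies are Soft→Z, Moderate→Z, Aggressive→Y; Incumbent's induced payoffs 4, -7, 6; outcome (Aggressive, Y), payoffs (6, 6).
If Entrant leads: Incumbent's best replies are X→Soft, Y→Moderate, Z→Soft; Entrant's induced payoffs -4, -9, 0; outcome (Soft, Z), payoffs (4, 0).
Entrant gets 0 moving first and 6 moving second, so Entrant prefers to move second.

second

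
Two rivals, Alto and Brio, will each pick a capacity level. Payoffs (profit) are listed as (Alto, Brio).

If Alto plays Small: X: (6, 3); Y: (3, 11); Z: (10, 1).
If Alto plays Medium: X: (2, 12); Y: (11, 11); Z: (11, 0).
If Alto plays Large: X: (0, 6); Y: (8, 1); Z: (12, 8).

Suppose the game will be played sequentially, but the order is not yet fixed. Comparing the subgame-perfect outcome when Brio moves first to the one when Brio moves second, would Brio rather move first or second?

If Alto leads: Brio's best replies are Small→Y, Medium→X, Large→Z; Alto's induced payoffs 3, 2, 12; outcome (Large, Z), payoffs (12, 8).
If Brio leads: Alto's best replies are X→Small, Y→Medium, Z→Large; Brio's induced payoffs 3, 11, 8; outcome (Medium, Y), payoffs (11, 11).
Brio gets 11 moving first and 8 moving second, so Brio prefers to move first.

first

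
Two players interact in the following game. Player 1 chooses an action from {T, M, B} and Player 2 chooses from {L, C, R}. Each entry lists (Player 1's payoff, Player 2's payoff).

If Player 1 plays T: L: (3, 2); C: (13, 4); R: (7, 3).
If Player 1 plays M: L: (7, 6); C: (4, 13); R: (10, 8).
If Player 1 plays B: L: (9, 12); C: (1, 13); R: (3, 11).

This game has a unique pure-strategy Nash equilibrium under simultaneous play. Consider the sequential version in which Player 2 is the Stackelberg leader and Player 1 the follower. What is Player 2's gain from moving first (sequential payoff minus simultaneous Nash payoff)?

8

Backward induction with Player 2 moving first.
- L: Player 1 compares 3, 7, 9 and picks B; Player 2 would get 12.
- C: Player 1 compares 13, 4, 1 and picks T; Player 2 would get 4.
- R: Player 1 compares 7, 10, 3 and picks M; Player 2 would get 8.
Player 2's induced payoffs are 12, 4, 8, so Player 2 commits to L. Subgame-perfect outcome: (B, L) with payoffs (9, 12).
Under simultaneous play:
Player 1's best replies: L→B; C→T; R→M.
Player 2's best replies: T→C; M→C; B→C.
The unique mutual best reply is (T, C), giving (13, 4).
Player 2's commitment gain: 12 − 4 = 8.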